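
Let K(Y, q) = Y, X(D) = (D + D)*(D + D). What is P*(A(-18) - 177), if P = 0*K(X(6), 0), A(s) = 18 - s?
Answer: 0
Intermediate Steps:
X(D) = 4*D**2 (X(D) = (2*D)*(2*D) = 4*D**2)
P = 0 (P = 0*(4*6**2) = 0*(4*36) = 0*144 = 0)
P*(A(-18) - 177) = 0*((18 - 1*(-18)) - 177) = 0*((18 + 18) - 177) = 0*(36 - 177) = 0*(-141) = 0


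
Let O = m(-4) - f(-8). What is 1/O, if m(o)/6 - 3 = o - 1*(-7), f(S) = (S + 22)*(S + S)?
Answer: 1/260 ≈ 0.0038462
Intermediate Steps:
f(S) = 2*S*(22 + S) (f(S) = (22 + S)*(2*S) = 2*S*(22 + S))
m(o) = 60 + 6*o (m(o) = 18 + 6*(o - 1*(-7)) = 18 + 6*(o + 7) = 18 + 6*(7 + o) = 18 + (42 + 6*o) = 60 + 6*o)
O = 260 (O = (60 + 6*(-4)) - 2*(-8)*(22 - 8) = (60 - 24) - 2*(-8)*14 = 36 - 1*(-224) = 36 + 224 = 260)
1/O = 1/260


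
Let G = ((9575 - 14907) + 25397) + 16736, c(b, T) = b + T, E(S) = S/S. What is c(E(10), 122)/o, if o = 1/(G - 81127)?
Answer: -5452098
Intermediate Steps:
E(S) = 1
c(b, T) = T + b
G = 36801 (G = (-5332 + 25397) + 16736 = 20065 + 16736 = 36801)
o = -1/44326 (o = 1/(36801 - 81127) = 1/(-44326) = -1/44326 ≈ -2.2560e-5)
c(E(10), 122)/o = (122 + 1)/(-1/44326) = 123*(-44326) = -5452098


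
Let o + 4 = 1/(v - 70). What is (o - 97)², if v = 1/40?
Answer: 79941342121/7834401 ≈ 10204.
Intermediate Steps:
v = 1/40 ≈ 0.025000
o = -11236/2799 (o = -4 + 1/(1/40 - 70) = -4 + 1/(-2799/40) = -4 - 40/2799 = -11236/2799 ≈ -4.0143)
(o - 97)² = (-11236/2799 - 97)² = (-282739/2799)² = 79941342121/7834401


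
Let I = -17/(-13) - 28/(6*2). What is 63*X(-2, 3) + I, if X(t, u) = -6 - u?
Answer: -22153/39 ≈ -568.03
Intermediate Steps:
I = -40/39 (I = -17*(-1/13) - 28/12 = 17/13 - 28*1/12 = 17/13 - 7/3 = -40/39 ≈ -1.0256)
63*X(-2, 3) + I = 63*(-6 - 1*3) - 40/39 = 63*(-6 - 3) - 40/39 = 63*(-9) - 40/39 = -567 - 40/39 = -22153/39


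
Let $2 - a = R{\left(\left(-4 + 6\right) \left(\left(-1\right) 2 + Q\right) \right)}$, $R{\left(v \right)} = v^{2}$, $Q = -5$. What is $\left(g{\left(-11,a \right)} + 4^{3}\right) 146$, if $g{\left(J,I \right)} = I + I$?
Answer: $-47304$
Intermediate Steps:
$a = -194$ ($a = 2 - \left(\left(-4 + 6\right) \left(\left(-1\right) 2 - 5\right)\right)^{2} = 2 - \left(2 \left(-2 - 5\right)\right)^{2} = 2 - \left(2 \left(-7\right)\right)^{2} = 2 - \left(-14\right)^{2} = 2 - 196 = -194$)
$g{\left(J,I \right)} = 2 I$
$\left(g{\left(-11,a \right)} + 4^{3}\right) 146 = \left(2 \left(-194\right) + 4^{3}\right) 146 = \left(-388 + 64\right) 146 = \left(-324\right) 146 = -47304$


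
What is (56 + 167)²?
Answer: 49729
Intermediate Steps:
(56 + 167)² = 223² = 49729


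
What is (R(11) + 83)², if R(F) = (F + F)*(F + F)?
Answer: 321489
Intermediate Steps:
R(F) = 4*F² (R(F) = (2*F)*(2*F) = 4*F²)
(R(11) + 83)² = (4*11² + 83)² = (4*121 + 83)² = (484 + 83)² = 567² = 321489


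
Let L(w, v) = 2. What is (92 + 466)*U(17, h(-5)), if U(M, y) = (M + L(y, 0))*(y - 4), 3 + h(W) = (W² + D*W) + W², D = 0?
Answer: 455886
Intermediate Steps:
h(W) = -3 + 2*W² (h(W) = -3 + ((W² + 0*W) + W²) = -3 + ((W² + 0) + W²) = -3 + (W² + W²) = -3 + 2*W²)
U(M, y) = (-4 + y)*(2 + M) (U(M, y) = (M + 2)*(y - 4) = (2 + M)*(-4 + y) = (-4 + y)*(2 + M))
(92 + 466)*U(17, h(-5)) = (92 + 466)*(-8 - 4*17 + 2*(-3 + 2*(-5)²) + 17*(-3 + 2*(-5)²)) = 558*(-8 - 68 + 2*(-3 + 2*25) + 17*(-3 + 2*25)) = 558*(-8 - 68 + 2*(-3 + 50) + 17*(-3 + 50)) = 558*(-8 - 68 + 2*47 + 17*47) = 558*(-8 - 68 + 94 + 799) = 558*817 = 455886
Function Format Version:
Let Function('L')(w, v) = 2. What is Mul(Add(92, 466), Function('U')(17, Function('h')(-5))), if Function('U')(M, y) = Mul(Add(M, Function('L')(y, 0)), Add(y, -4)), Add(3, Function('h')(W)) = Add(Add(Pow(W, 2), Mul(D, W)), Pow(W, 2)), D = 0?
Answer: 455886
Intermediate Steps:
Function('h')(W) = Add(-3, Mul(2, Pow(W, 2))) (Function('h')(W) = Add(-3, Add(Add(Pow(W, 2), Mul(0, W)), Pow(W, 2))) = Add(-3, Add(Add(Pow(W, 2), 0), Pow(W, 2))) = Add(-3, Add(Pow(W, 2), Pow(W, 2))) = Add(-3, Mul(2, Pow(W, 2))))
Function('U')(M, y) = Mul(Add(-4, y), Add(2, M)) (Function('U')(M, y) = Mul(Add(M, 2), Add(y, -4)) = Mul(Add(2, M), Add(-4, y)) = Mul(Add(-4, y), Add(2, M)))
Mul(Add(92, 466), Function('U')(17, Function('h')(-5))) = Mul(Add(92, 466), Add(-8, Mul(-4, 17), Mul(2, Add(-3, Mul(2, Pow(-5, 2)))), Mul(17, Add(-3, Mul(2, Pow(-5, 2)))))) = Mul(558, Add(-8, -68, Mul(2, Add(-3, Mul(2, 25))), Mul(17, Add(-3, Mul(2, 25))))) = Mul(558, Add(-8, -68, Mul(2, Add(-3, 50)), Mul(17, Add(-3, 50)))) = Mul(558, Add(-8, -68, Mul(2, 47), Mul(17, 47))) = Mul(558, Add(-8, -68, 94, 799)) = Mul(558, 817) = 455886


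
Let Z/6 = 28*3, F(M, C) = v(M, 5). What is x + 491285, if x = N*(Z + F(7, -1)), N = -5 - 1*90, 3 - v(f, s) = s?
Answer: 443595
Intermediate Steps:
v(f, s) = 3 - s
N = -95 (N = -5 - 90 = -95)
F(M, C) = -2 (F(M, C) = 3 - 1*5 = 3 - 5 = -2)
Z = 504 (Z = 6*(28*3) = 6*84 = 504)
x = -47690 (x = -95*(504 - 2) = -95*502 = -47690)
x + 491285 = -47690 + 491285 = 443595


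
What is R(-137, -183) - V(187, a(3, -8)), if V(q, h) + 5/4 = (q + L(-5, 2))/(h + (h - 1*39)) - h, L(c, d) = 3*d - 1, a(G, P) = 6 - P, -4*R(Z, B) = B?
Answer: 863/11 ≈ 78.455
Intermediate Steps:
R(Z, B) = -B/4
L(c, d) = -1 + 3*d
V(q, h) = -5/4 - h + (5 + q)/(-39 + 2*h) (V(q, h) = -5/4 + ((q + (-1 + 3*2))/(h + (h - 1*39)) - h) = -5/4 + ((q + (-1 + 6))/(h + (h - 39)) - h) = -5/4 + ((q + 5)/(h + (-39 + h)) - h) = -5/4 + ((5 + q)/(-39 + 2*h) - h) = -5/4 + (-h + (5 + q)/(-39 + 2*h)) = -5/4 - h + (5 + q)/(-39 + 2*h))
R(-137, -183) - V(187, a(3, -8)) = -¼*(-183) - (215 - 8*(6 - 1*(-8))² + 4*187 + 146*(6 - 1*(-8)))/(4*(-39 + 2*(6 - 1*(-8)))) = 183/4 - (215 - 8*(6 + 8)² + 748 + 146*(6 + 8))/(4*(-39 + 2*(6 + 8))) = 183/4 - (215 - 8*14² + 748 + 146*14)/(4*(-39 + 2*14)) = 183/4 - (215 - 8*196 + 748 + 2044)/(4*(-39 + 28)) = 183/4 - (215 - 1568 + 748 + 2044)/(4*(-11)) = 183/4 - (-1)*1439/(4*11) = 183/4 - 1*(-1439/44) = 183/4 + 1439/44 = 863/11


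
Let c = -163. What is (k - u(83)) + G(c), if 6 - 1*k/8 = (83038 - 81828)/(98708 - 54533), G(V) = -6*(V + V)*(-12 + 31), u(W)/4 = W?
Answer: 325832864/8835 ≈ 36880.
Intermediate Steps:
u(W) = 4*W
G(V) = -228*V (G(V) = -6*2*V*19 = -228*V)
k = 422144/8835 (k = 48 - 8*(83038 - 81828)/(98708 - 54533) = 48 - 9680/44175 = 48 - 8*242/8835 = 48 - 1936/8835 = 422144/8835 ≈ 47.781)
(k - u(83)) + G(c) = (422144/8835 - 4*83) - 228*(-163) = (422144/8835 - 1*332) + 37164 = (422144/8835 - 332) + 37164 = -2511076/8835 + 37164 = 325832864/8835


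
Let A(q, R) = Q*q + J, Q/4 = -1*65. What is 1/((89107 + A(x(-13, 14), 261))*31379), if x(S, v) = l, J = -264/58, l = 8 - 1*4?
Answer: 29/80136035369 ≈ 3.6188e-10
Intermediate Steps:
Q = -260 (Q = 4*(-1*65) = 4*(-65) = -260)
l = 4 (l = 8 - 4 = 4)
J = -132/29 (J = -264*1/58 = -132/29 ≈ -4.5517)
x(S, v) = 4
A(q, R) = -132/29 - 260*q (A(q, R) = -260*q - 132/29 = -132/29 - 260*q)
1/((89107 + A(x(-13, 14), 261))*31379) = 1/((89107 + (-132/29 - 260*4))*31379) = (1/31379)/(89107 + (-132/29 - 1040)) = (1/31379)/(89107 - 30292/29) = (1/31379)/(2553811/29) = (29/2553811)*(1/31379) = 29/80136035369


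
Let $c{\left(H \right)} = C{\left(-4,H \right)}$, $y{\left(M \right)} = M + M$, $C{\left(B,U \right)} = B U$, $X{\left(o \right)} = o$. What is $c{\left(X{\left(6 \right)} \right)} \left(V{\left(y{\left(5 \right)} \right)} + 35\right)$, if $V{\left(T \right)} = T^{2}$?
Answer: $-3240$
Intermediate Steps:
$y{\left(M \right)} = 2 M$
$c{\left(H \right)} = - 4 H$
$c{\left(X{\left(6 \right)} \right)} \left(V{\left(y{\left(5 \right)} \right)} + 35\right) = \left(-4\right) 6 \left(\left(2 \cdot 5\right)^{2} + 35\right) = - 24 \left(10^{2} + 35\right) = - 24 \left(100 + 35\right) = \left(-24\right) 135 = -3240$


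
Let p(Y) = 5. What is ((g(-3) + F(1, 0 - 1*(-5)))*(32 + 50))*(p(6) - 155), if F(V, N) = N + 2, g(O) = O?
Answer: -49200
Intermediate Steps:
F(V, N) = 2 + N
((g(-3) + F(1, 0 - 1*(-5)))*(32 + 50))*(p(6) - 155) = ((-3 + (2 + (0 - 1*(-5))))*(32 + 50))*(5 - 155) = ((-3 + (2 + (0 + 5)))*82)*(-150) = ((-3 + (2 + 5))*82)*(-150) = ((-3 + 7)*82)*(-150) = (4*82)*(-150) = 328*(-150) = -49200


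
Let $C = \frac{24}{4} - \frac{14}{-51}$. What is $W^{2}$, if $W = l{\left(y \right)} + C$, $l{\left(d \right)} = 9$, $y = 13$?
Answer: $\frac{606841}{2601} \approx 233.31$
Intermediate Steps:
$C = \frac{320}{51}$ ($C = 24 \cdot \frac{1}{4} - - \frac{14}{51} = 6 + \frac{14}{51} = \frac{320}{51} \approx 6.2745$)
$W = \frac{779}{51}$ ($W = 9 + \frac{320}{51} = \frac{779}{51} \approx 15.275$)
$W^{2} = \left(\frac{779}{51}\right)^{2} = \frac{606841}{2601}$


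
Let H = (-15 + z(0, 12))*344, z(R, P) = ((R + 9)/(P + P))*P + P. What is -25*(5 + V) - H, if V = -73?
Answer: 1184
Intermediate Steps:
z(R, P) = 9/2 + P + R/2 (z(R, P) = ((9 + R)/((2*P)))*P + P = ((9 + R)*(1/(2*P)))*P + P = ((9 + R)/(2*P))*P + P = (9/2 + R/2) + P = 9/2 + P + R/2)
H = 516 (H = (-15 + (9/2 + 12 + (1/2)*0))*344 = (-15 + (9/2 + 12 + 0))*344 = (-15 + 33/2)*344 = (3/2)*344 = 516)
-25*(5 + V) - H = -25*(5 - 73) - 1*516 = -25*(-68) - 516 = 1700 - 516 = 1184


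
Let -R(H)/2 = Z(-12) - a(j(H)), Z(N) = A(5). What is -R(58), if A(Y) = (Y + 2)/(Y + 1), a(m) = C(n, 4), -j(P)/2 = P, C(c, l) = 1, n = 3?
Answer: ⅓ ≈ 0.33333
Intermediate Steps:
j(P) = -2*P
a(m) = 1
A(Y) = (2 + Y)/(1 + Y)
Z(N) = 7/6 (Z(N) = (2 + 5)/(1 + 5) = 7/6)
R(H) = -⅓ (R(H) = -2*(7/6 - 1*1) = -2*(7/6 - 1) = -2*⅙ = -⅓)
-R(58) = -1*(-⅓) = ⅓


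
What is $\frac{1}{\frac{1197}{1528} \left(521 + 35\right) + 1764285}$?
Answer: $\frac{382}{674123253} \approx 5.6666 \cdot 10^{-7}$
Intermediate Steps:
$\frac{1}{\frac{1197}{1528} \left(521 + 35\right) + 1764285} = \frac{1}{1197 \cdot \frac{1}{1528} \cdot 556 + 1764285} = \frac{1}{\frac{1197}{1528} \cdot 556 + 1764285} = \frac{1}{\frac{166383}{382} + 1764285} = \frac{1}{\frac{674123253}{382}} = \frac{382}{674123253}$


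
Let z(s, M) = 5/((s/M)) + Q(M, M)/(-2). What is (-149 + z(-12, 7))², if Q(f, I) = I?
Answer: 3478225/144 ≈ 24154.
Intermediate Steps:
z(s, M) = -M/2 + 5*M/s (z(s, M) = 5/((s/M)) + M/(-2) = 5*(M/s) + M*(-½) = 5*M/s - M/2 = -M/2 + 5*M/s)
(-149 + z(-12, 7))² = (-149 + (½)*7*(10 - 1*(-12))/(-12))² = (-149 + (½)*7*(-1/12)*(10 + 12))² = (-149 + (½)*7*(-1/12)*22)² = (-149 - 77/12)² = (-1865/12)² = 3478225/144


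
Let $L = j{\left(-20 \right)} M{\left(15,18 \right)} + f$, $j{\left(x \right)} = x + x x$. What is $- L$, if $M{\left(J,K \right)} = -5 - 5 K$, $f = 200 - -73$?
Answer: $35827$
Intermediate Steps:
$j{\left(x \right)} = x + x^{2}$
$f = 273$ ($f = 200 + 73 = 273$)
$L = -35827$ ($L = - 20 \left(1 - 20\right) \left(-5 - 90\right) + 273 = \left(-20\right) \left(-19\right) \left(-5 - 90\right) + 273 = 380 \left(-95\right) + 273 = -36100 + 273 = -35827$)
$- L = \left(-1\right) \left(-35827\right) = 35827$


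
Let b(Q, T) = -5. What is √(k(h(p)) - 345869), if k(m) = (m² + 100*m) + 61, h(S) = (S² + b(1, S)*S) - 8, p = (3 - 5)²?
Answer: 4*I*√21679 ≈ 588.95*I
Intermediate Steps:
p = 4 (p = (-2)² = 4)
h(S) = -8 + S² - 5*S (h(S) = (S² - 5*S) - 8 = -8 + S² - 5*S)
k(m) = 61 + m² + 100*m
√(k(h(p)) - 345869) = √((61 + (-8 + 4² - 5*4)² + 100*(-8 + 4² - 5*4)) - 345869) = √((61 + (-8 + 16 - 20)² + 100*(-8 + 16 - 20)) - 345869) = √((61 + (-12)² + 100*(-12)) - 345869) = √((61 + 144 - 1200) - 345869) = √(-995 - 345869) = √(-346864) = 4*I*√21679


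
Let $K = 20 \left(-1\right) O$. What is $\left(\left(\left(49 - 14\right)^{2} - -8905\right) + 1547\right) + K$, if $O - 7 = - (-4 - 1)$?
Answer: $11437$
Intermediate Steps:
$O = 12$ ($O = 7 - \left(-4 - 1\right) = 7 - -5 = 7 + 5 = 12$)
$K = -240$ ($K = 20 \left(-1\right) 12 = \left(-20\right) 12 = -240$)
$\left(\left(\left(49 - 14\right)^{2} - -8905\right) + 1547\right) + K = \left(\left(\left(49 - 14\right)^{2} - -8905\right) + 1547\right) - 240 = \left(\left(35^{2} + 8905\right) + 1547\right) - 240 = \left(\left(1225 + 8905\right) + 1547\right) - 240 = \left(10130 + 1547\right) - 240 = 11677 - 240 = 11437$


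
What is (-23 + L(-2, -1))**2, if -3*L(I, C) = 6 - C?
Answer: 5776/9 ≈ 641.78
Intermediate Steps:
L(I, C) = -2 + C/3 (L(I, C) = -(6 - C)/3 = -2 + C/3)
(-23 + L(-2, -1))**2 = (-23 + (-2 + (1/3)*(-1)))**2 = (-23 + (-2 - 1/3))**2 = (-23 - 7/3)**2 = (-76/3)**2 = 5776/9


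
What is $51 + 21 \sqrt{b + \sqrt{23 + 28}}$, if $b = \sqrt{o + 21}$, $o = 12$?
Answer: $51 + 21 \sqrt{\sqrt{33} + \sqrt{51}} \approx 126.38$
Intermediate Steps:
$b = \sqrt{33}$ ($b = \sqrt{12 + 21} = \sqrt{33} \approx 5.7446$)
$51 + 21 \sqrt{b + \sqrt{23 + 28}} = 51 + 21 \sqrt{\sqrt{33} + \sqrt{23 + 28}} = 51 + 21 \sqrt{\sqrt{33} + \sqrt{51}}$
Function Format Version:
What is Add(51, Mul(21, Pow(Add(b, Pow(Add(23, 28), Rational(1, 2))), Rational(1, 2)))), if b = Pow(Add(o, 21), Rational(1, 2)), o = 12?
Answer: Add(51, Mul(21, Pow(Add(Pow(33, Rational(1, 2)), Pow(51, Rational(1, 2))), Rational(1, 2)))) ≈ 126.38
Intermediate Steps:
b = Pow(33, Rational(1, 2)) (b = Pow(Add(12, 21), Rational(1, 2)) = Pow(33, Rational(1, 2)) ≈ 5.7446)
Add(51, Mul(21, Pow(Add(b, Pow(Add(23, 28), Rational(1, 2))), Rational(1, 2)))) = Add(51, Mul(21, Pow(Add(Pow(33, Rational(1, 2)), Pow(Add(23, 28), Rational(1, 2))), Rational(1, 2)))) = Add(51, Mul(21, Pow(Add(Pow(33, Rational(1, 2)), Pow(51, Rational(1, 2))), Rational(1, 2))))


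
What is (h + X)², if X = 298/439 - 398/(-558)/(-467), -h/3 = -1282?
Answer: 48410850741885761766025/3271682930685129 ≈ 1.4797e+7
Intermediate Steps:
h = 3846 (h = -3*(-1282) = 3846)
X = 38739953/57198627 (X = 298*(1/439) - 398*(-1/558)*(-1/467) = 298/439 + (199/279)*(-1/467) = 298/439 - 199/130293 = 38739953/57198627 ≈ 0.67729)
(h + X)² = (3846 + 38739953/57198627)² = (220024659395/57198627)² = 48410850741885761766025/3271682930685129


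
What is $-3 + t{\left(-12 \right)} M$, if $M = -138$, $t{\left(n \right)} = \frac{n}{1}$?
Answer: $1653$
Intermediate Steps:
$t{\left(n \right)} = n$ ($t{\left(n \right)} = n 1 = n$)
$-3 + t{\left(-12 \right)} M = -3 - -1656 = -3 + 1656 = 1653$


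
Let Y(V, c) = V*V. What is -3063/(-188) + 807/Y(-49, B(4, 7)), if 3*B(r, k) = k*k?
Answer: 7505979/451388 ≈ 16.629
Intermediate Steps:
B(r, k) = k²/3 (B(r, k) = (k*k)/3 = k²/3)
Y(V, c) = V²
-3063/(-188) + 807/Y(-49, B(4, 7)) = -3063/(-188) + 807/((-49)²) = -3063*(-1/188) + 807/2401 = 3063/188 + 807*(1/2401) = 3063/188 + 807/2401 = 7505979/451388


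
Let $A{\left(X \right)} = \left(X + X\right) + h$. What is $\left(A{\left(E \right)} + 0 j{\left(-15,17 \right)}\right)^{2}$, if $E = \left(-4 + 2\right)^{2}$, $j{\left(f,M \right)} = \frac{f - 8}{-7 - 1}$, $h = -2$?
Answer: $36$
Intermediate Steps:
$j{\left(f,M \right)} = 1 - \frac{f}{8}$ ($j{\left(f,M \right)} = \frac{-8 + f}{-8} = \left(-8 + f\right) \left(- \frac{1}{8}\right) = 1 - \frac{f}{8}$)
$E = 4$ ($E = \left(-2\right)^{2} = 4$)
$A{\left(X \right)} = -2 + 2 X$ ($A{\left(X \right)} = \left(X + X\right) - 2 = 2 X - 2 = -2 + 2 X$)
$\left(A{\left(E \right)} + 0 j{\left(-15,17 \right)}\right)^{2} = \left(\left(-2 + 2 \cdot 4\right) + 0 \left(1 - - \frac{15}{8}\right)\right)^{2} = \left(\left(-2 + 8\right) + 0 \left(1 + \frac{15}{8}\right)\right)^{2} = \left(6 + 0 \cdot \frac{23}{8}\right)^{2} = \left(6 + 0\right)^{2} = 6^{2} = 36$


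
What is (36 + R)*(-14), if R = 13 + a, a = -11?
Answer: -532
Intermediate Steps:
R = 2 (R = 13 - 11 = 2)
(36 + R)*(-14) = (36 + 2)*(-14) = 38*(-14) = -532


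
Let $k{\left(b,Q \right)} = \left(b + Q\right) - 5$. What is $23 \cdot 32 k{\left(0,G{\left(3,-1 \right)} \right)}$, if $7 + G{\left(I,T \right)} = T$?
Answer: $-9568$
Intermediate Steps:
$G{\left(I,T \right)} = -7 + T$
$k{\left(b,Q \right)} = -5 + Q + b$ ($k{\left(b,Q \right)} = \left(Q + b\right) - 5 = -5 + Q + b$)
$23 \cdot 32 k{\left(0,G{\left(3,-1 \right)} \right)} = 23 \cdot 32 \left(-5 - 8 + 0\right) = 736 \left(-5 - 8 + 0\right) = 736 \left(-13\right) = -9568$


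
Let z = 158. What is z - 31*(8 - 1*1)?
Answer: -59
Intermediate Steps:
z - 31*(8 - 1*1) = 158 - 31*(8 - 1*1) = 158 - 31*(8 - 1) = 158 - 31*7 = 158 - 1*217 = 158 - 217 = -59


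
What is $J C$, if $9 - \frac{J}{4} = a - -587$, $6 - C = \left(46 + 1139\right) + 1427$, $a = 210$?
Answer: $8214112$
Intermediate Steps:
$C = -2606$ ($C = 6 - \left(\left(46 + 1139\right) + 1427\right) = 6 - \left(1185 + 1427\right) = 6 - 2612 = -2606$)
$J = -3152$ ($J = 36 - 4 \left(210 - -587\right) = 36 - 4 \left(210 + 587\right) = 36 - 3188 = -3152$)
$J C = \left(-3152\right) \left(-2606\right) = 8214112$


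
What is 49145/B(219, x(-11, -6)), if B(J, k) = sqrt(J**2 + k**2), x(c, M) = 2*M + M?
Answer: 9829*sqrt(5365)/3219 ≈ 223.65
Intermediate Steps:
x(c, M) = 3*M
49145/B(219, x(-11, -6)) = 49145/(sqrt(219**2 + (3*(-6))**2)) = 49145/(sqrt(47961 + (-18)**2)) = 49145/(sqrt(47961 + 324)) = 49145/(sqrt(48285)) = 49145/((3*sqrt(5365))) = 49145*(sqrt(5365)/16095) = 9829*sqrt(5365)/3219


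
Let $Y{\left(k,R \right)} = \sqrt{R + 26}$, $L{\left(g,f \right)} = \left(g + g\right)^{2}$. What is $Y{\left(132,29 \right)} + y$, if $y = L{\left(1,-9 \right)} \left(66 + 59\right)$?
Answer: $500 + \sqrt{55} \approx 507.42$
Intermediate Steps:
$L{\left(g,f \right)} = 4 g^{2}$ ($L{\left(g,f \right)} = \left(2 g\right)^{2} = 4 g^{2}$)
$Y{\left(k,R \right)} = \sqrt{26 + R}$
$y = 500$ ($y = 4 \cdot 1^{2} \left(66 + 59\right) = 4 \cdot 1 \cdot 125 = 4 \cdot 125 = 500$)
$Y{\left(132,29 \right)} + y = \sqrt{26 + 29} + 500 = \sqrt{55} + 500 = 500 + \sqrt{55}$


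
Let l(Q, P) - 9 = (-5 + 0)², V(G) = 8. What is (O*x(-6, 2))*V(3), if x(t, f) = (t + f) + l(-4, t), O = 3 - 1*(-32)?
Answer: 8400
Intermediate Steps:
O = 35 (O = 3 + 32 = 35)
l(Q, P) = 34 (l(Q, P) = 9 + (-5 + 0)² = 9 + (-5)² = 9 + 25 = 34)
x(t, f) = 34 + f + t (x(t, f) = (t + f) + 34 = (f + t) + 34 = 34 + f + t)
(O*x(-6, 2))*V(3) = (35*(34 + 2 - 6))*8 = (35*30)*8 = 1050*8 = 8400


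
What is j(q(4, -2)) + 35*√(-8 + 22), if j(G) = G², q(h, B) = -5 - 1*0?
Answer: 25 + 35*√14 ≈ 155.96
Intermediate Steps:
q(h, B) = -5 (q(h, B) = -5 + 0 = -5)
j(q(4, -2)) + 35*√(-8 + 22) = (-5)² + 35*√(-8 + 22) = 25 + 35*√14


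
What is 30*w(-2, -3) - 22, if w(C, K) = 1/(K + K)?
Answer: -27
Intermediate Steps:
w(C, K) = 1/(2*K)
30*w(-2, -3) - 22 = 30*((1/2)/(-3)) - 22 = 30*((1/2)*(-1/3)) - 22 = 30*(-1/6) - 22 = -5 - 22 = -27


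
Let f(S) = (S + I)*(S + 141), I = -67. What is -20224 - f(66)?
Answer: -20017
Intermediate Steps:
f(S) = (-67 + S)*(141 + S) (f(S) = (S - 67)*(S + 141) = (-67 + S)*(141 + S))
-20224 - f(66) = -20224 - (-9447 + 66**2 + 74*66) = -20224 - (-9447 + 4356 + 4884) = -20224 - 1*(-207) = -20224 + 207 = -20017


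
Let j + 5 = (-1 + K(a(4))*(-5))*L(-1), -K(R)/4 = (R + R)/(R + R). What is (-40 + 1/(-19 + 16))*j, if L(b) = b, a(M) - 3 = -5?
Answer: 968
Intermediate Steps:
a(M) = -2 (a(M) = 3 - 5 = -2)
K(R) = -4 (K(R) = -4*(R + R)/(R + R) = -4*2*R/(2*R) = -4*2*R*1/(2*R) = -4*1 = -4)
j = -24 (j = -5 + (-1 - 4*(-5))*(-1) = -5 + (-1 + 20)*(-1) = -5 + 19*(-1) = -5 - 19 = -24)
(-40 + 1/(-19 + 16))*j = (-40 + 1/(-19 + 16))*(-24) = (-40 + 1/(-3))*(-24) = (-40 - ⅓)*(-24) = -121/3*(-24) = 968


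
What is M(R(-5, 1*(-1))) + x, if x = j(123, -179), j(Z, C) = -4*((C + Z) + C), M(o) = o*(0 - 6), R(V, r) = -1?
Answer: 946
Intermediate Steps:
M(o) = -6*o (M(o) = o*(-6) = -6*o)
j(Z, C) = -8*C - 4*Z (j(Z, C) = -4*(Z + 2*C) = -8*C - 4*Z)
x = 940 (x = -8*(-179) - 4*123 = 1432 - 492 = 940)
M(R(-5, 1*(-1))) + x = -6*(-1) + 940 = 6 + 940 = 946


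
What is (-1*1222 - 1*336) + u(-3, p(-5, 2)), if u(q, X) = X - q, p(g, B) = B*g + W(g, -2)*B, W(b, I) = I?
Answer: -1569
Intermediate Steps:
p(g, B) = -2*B + B*g (p(g, B) = B*g - 2*B = -2*B + B*g)
(-1*1222 - 1*336) + u(-3, p(-5, 2)) = (-1*1222 - 1*336) + (2*(-2 - 5) - 1*(-3)) = (-1222 - 336) + (2*(-7) + 3) = -1558 + (-14 + 3) = -1558 - 11 = -1569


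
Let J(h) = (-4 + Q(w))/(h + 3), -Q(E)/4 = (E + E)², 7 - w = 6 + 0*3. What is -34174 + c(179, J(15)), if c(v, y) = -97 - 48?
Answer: -34319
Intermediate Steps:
w = 1 (w = 7 - (6 + 0*3) = 7 - (6 + 0) = 7 - 1*6 = 7 - 6 = 1)
Q(E) = -16*E² (Q(E) = -4*(E + E)² = -4*4*E² = -16*E²)
J(h) = -20/(3 + h) (J(h) = (-4 - 16*1²)/(h + 3) = (-4 - 16*1)/(3 + h) = (-4 - 16)/(3 + h) = -20/(3 + h))
c(v, y) = -145
-34174 + c(179, J(15)) = -34174 - 145 = -34319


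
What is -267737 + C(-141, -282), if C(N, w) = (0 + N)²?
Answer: -247856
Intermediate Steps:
C(N, w) = N²
-267737 + C(-141, -282) = -267737 + (-141)² = -267737 + 19881 = -247856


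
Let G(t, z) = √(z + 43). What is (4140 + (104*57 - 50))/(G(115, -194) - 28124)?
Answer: -281746232/790959527 - 10018*I*√151/790959527 ≈ -0.35621 - 0.00015564*I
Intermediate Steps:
G(t, z) = √(43 + z)
(4140 + (104*57 - 50))/(G(115, -194) - 28124) = (4140 + (104*57 - 50))/(√(43 - 194) - 28124) = (4140 + (5928 - 50))/(√(-151) - 28124) = (4140 + 5878)/(I*√151 - 28124) = 10018/(-28124 + I*√151)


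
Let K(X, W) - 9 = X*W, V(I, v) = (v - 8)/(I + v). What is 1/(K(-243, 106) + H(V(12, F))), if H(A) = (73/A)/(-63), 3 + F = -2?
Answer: -117/3012560 ≈ -3.8837e-5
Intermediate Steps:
F = -5 (F = -3 - 2 = -5)
V(I, v) = (-8 + v)/(I + v)
H(A) = -73/(63*A) (H(A) = (73/A)*(-1/63) = -73/(63*A))
K(X, W) = 9 + W*X (K(X, W) = 9 + X*W = 9 + W*X)
1/(K(-243, 106) + H(V(12, F))) = 1/((9 + 106*(-243)) - 73*(12 - 5)/(-8 - 5)/63) = 1/((9 - 25758) - 73/(63*(-13/7))) = 1/(-25749 - 73/(63*((1/7)*(-13)))) = 1/(-25749 - 73/(63*(-13/7))) = 1/(-25749 - 73/63*(-7/13)) = 1/(-25749 + 73/117) = 1/(-3012560/117) = -117/3012560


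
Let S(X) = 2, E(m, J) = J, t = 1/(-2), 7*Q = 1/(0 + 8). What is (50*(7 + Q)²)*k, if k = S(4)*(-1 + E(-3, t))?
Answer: -11583675/1568 ≈ -7387.5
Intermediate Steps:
Q = 1/56 (Q = 1/(7*(0 + 8)) = (⅐)/8 = (⅐)*(⅛) = 1/56 ≈ 0.017857)
t = -½ (t = 1*(-½) = -½ ≈ -0.50000)
k = -3 (k = 2*(-1 - ½) = 2*(-3/2) = -3)
(50*(7 + Q)²)*k = (50*(7 + 1/56)²)*(-3) = (50*(393/56)²)*(-3) = (50*(154449/3136))*(-3) = (3861225/1568)*(-3) = -11583675/1568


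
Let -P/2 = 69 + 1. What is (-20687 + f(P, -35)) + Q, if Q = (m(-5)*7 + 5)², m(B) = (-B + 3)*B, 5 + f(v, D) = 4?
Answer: 54937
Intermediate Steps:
P = -140 (P = -2*(69 + 1) = -2*70 = -140)
f(v, D) = -1 (f(v, D) = -5 + 4 = -1)
m(B) = B*(3 - B) (m(B) = (3 - B)*B = B*(3 - B))
Q = 75625 (Q = (-5*(3 - 1*(-5))*7 + 5)² = (-5*(3 + 5)*7 + 5)² = (-5*8*7 + 5)² = (-40*7 + 5)² = (-280 + 5)² = (-275)² = 75625)
(-20687 + f(P, -35)) + Q = (-20687 - 1) + 75625 = -20688 + 75625 = 54937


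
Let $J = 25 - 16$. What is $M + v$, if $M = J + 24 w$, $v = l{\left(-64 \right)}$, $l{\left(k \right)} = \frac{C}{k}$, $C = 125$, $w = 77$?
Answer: $\frac{118723}{64} \approx 1855.0$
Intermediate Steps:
$J = 9$
$l{\left(k \right)} = \frac{125}{k}$
$v = - \frac{125}{64}$ ($v = \frac{125}{-64} = 125 \left(- \frac{1}{64}\right) = - \frac{125}{64} \approx -1.9531$)
$M = 1857$ ($M = 9 + 24 \cdot 77 = 9 + 1848 = 1857$)
$M + v = 1857 - \frac{125}{64} = \frac{118723}{64}$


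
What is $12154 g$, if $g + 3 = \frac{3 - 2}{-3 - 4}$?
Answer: $- \frac{267388}{7} \approx -38198.0$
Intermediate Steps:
$g = - \frac{22}{7}$ ($g = -3 + \frac{3 - 2}{-3 - 4} = -3 + 1 \frac{1}{-7} = -3 + 1 \left(- \frac{1}{7}\right) = -3 - \frac{1}{7} = - \frac{22}{7} \approx -3.1429$)
$12154 g = 12154 \left(- \frac{22}{7}\right) = - \frac{267388}{7}$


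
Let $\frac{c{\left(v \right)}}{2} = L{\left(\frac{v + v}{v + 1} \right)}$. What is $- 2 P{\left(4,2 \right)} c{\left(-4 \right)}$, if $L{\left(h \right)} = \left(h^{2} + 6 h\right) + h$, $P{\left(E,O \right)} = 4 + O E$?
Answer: $- \frac{3712}{3} \approx -1237.3$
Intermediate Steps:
$P{\left(E,O \right)} = 4 + E O$
$L{\left(h \right)} = h^{2} + 7 h$
$c{\left(v \right)} = \frac{4 v \left(7 + \frac{2 v}{1 + v}\right)}{1 + v}$ ($c{\left(v \right)} = 2 \frac{v + v}{v + 1} \left(7 + \frac{v + v}{v + 1}\right) = 2 \frac{2 v}{1 + v} \left(7 + \frac{2 v}{1 + v}\right) = 2 \frac{2 v \left(7 + \frac{2 v}{1 + v}\right)}{1 + v} = \frac{4 v \left(7 + \frac{2 v}{1 + v}\right)}{1 + v}$)
$- 2 P{\left(4,2 \right)} c{\left(-4 \right)} = - 2 \left(4 + 4 \cdot 2\right) 4 \left(-4\right) \frac{1}{\left(1 - 4\right)^{2}} \left(7 + 9 \left(-4\right)\right) = - 2 \left(4 + 8\right) 4 \left(-4\right) \frac{1}{9} \left(7 - 36\right) = \left(-2\right) 12 \cdot 4 \left(-4\right) \frac{1}{9} \left(-29\right) = \left(-24\right) \frac{464}{9} = - \frac{3712}{3}$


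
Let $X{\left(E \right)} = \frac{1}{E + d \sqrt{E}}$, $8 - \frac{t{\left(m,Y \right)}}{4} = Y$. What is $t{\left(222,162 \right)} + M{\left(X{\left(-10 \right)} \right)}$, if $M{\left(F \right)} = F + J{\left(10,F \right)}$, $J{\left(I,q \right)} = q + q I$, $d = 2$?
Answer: $- \frac{4318}{7} - \frac{6 i \sqrt{10}}{35} \approx -616.86 - 0.5421 i$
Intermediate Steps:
$t{\left(m,Y \right)} = 32 - 4 Y$
$J{\left(I,q \right)} = q + I q$
$X{\left(E \right)} = \frac{1}{E + 2 \sqrt{E}}$
$M{\left(F \right)} = 12 F$ ($M{\left(F \right)} = F + F \left(1 + 10\right) = F + F 11 = F + 11 F = 12 F$)
$t{\left(222,162 \right)} + M{\left(X{\left(-10 \right)} \right)} = \left(32 - 648\right) + \frac{12}{-10 + 2 \sqrt{-10}} = \left(32 - 648\right) + \frac{12}{-10 + 2 i \sqrt{10}} = -616 + \frac{12}{-10 + 2 i \sqrt{10}}$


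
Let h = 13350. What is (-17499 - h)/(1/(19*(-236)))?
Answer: 138326916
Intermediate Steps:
(-17499 - h)/(1/(19*(-236))) = (-17499 - 1*13350)/(1/(19*(-236))) = (-17499 - 13350)/(1/(-4484)) = -30849/(-1/4484) = -30849*(-4484) = 138326916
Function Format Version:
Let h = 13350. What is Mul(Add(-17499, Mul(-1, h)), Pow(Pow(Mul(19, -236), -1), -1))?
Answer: 138326916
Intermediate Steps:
Mul(Add(-17499, Mul(-1, h)), Pow(Pow(Mul(19, -236), -1), -1)) = Mul(Add(-17499, Mul(-1, 13350)), Pow(Pow(Mul(19, -236), -1), -1)) = Mul(Add(-17499, -13350), Pow(Pow(-4484, -1), -1)) = Mul(-30849, Pow(Rational(-1, 4484), -1)) = Mul(-30849, -4484) = 138326916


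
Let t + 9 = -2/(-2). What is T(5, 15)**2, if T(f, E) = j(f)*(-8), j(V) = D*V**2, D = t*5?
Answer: 64000000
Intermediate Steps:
t = -8 (t = -9 - 2/(-2) = -9 - 2*(-1/2) = -9 + 1 = -8)
D = -40 (D = -8*5 = -40)
j(V) = -40*V**2
T(f, E) = 320*f**2 (T(f, E) = -40*f**2*(-8) = 320*f**2)
T(5, 15)**2 = (320*5**2)**2 = (320*25)**2 = 8000**2 = 64000000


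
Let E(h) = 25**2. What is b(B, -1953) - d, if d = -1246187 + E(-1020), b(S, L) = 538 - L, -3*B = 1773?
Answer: 1248053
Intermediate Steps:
B = -591 (B = -1/3*1773 = -591)
E(h) = 625
d = -1245562 (d = -1246187 + 625 = -1245562)
b(B, -1953) - d = (538 - 1*(-1953)) - 1*(-1245562) = (538 + 1953) + 1245562 = 2491 + 1245562 = 1248053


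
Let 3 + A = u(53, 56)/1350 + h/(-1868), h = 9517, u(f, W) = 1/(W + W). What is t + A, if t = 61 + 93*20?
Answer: 135071005067/70610400 ≈ 1912.9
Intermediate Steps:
u(f, W) = 1/(2*W)
A = -571573333/70610400 (A = -3 + (((½)/56)/1350 + 9517/(-1868)) = -3 + (((½)*(1/56))*(1/1350) + 9517*(-1/1868)) = -3 + ((1/112)*(1/1350) - 9517/1868) = -3 + (1/151200 - 9517/1868) = -3 - 359742133/70610400 = -571573333/70610400 ≈ -8.0947)
t = 1921 (t = 61 + 1860 = 1921)
t + A = 1921 - 571573333/70610400 = 135071005067/70610400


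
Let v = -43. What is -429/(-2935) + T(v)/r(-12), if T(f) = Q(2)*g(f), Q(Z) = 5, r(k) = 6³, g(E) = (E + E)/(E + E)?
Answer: 107339/633960 ≈ 0.16932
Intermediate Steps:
g(E) = 1 (g(E) = (2*E)/((2*E)) = (2*E)*(1/(2*E)) = 1)
r(k) = 216
T(f) = 5 (T(f) = 5*1 = 5)
-429/(-2935) + T(v)/r(-12) = -429/(-2935) + 5/216 = -429*(-1/2935) + 5*(1/216) = 429/2935 + 5/216 = 107339/633960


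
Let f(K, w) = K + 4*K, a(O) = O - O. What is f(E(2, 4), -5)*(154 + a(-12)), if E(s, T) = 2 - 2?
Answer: 0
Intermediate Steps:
a(O) = 0
E(s, T) = 0
f(K, w) = 5*K
f(E(2, 4), -5)*(154 + a(-12)) = (5*0)*(154 + 0) = 0*154 = 0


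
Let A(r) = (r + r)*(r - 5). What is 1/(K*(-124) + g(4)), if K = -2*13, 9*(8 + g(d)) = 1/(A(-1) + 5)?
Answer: 153/492049 ≈ 0.00031094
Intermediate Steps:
A(r) = 2*r*(-5 + r) (A(r) = (2*r)*(-5 + r) = 2*r*(-5 + r))
g(d) = -1223/153 (g(d) = -8 + 1/(9*(2*(-1)*(-5 - 1) + 5)) = -8 + 1/(9*(2*(-1)*(-6) + 5)) = -8 + 1/(9*(12 + 5)) = -8 + (⅑)/17 = -8 + (⅑)*(1/17) = -8 + 1/153 = -1223/153)
K = -26
1/(K*(-124) + g(4)) = 1/(-26*(-124) - 1223/153) = 1/(3224 - 1223/153) = 1/(492049/153) = 153/492049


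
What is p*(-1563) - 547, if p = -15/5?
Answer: 4142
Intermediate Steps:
p = -3 (p = -15/5 = -3*1 = -3)
p*(-1563) - 547 = -3*(-1563) - 547 = 4689 - 547 = 4142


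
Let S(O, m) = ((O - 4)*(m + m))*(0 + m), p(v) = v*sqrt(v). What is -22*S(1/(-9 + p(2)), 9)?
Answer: 1072764/73 + 7128*sqrt(2)/73 ≈ 14833.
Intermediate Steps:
p(v) = v**(3/2)
S(O, m) = 2*m**2*(-4 + O) (S(O, m) = ((-4 + O)*(2*m))*m = (2*m*(-4 + O))*m = 2*m**2*(-4 + O))
-22*S(1/(-9 + p(2)), 9) = -44*9**2*(-4 + 1/(-9 + 2**(3/2))) = -44*81*(-4 + 1/(-9 + 2*sqrt(2))) = -22*(-648 + 162/(-9 + 2*sqrt(2))) = 14256 - 3564/(-9 + 2*sqrt(2))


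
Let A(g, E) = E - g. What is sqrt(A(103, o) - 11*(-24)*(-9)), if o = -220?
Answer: I*sqrt(2699) ≈ 51.952*I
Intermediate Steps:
sqrt(A(103, o) - 11*(-24)*(-9)) = sqrt((-220 - 1*103) - 11*(-24)*(-9)) = sqrt((-220 - 103) + 264*(-9)) = sqrt(-323 - 2376) = sqrt(-2699) = I*sqrt(2699)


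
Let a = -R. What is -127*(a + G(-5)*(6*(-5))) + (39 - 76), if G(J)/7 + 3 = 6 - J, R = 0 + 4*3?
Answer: 214847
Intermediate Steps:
R = 12 (R = 0 + 12 = 12)
a = -12 (a = -1*12 = -12)
G(J) = 21 - 7*J (G(J) = -21 + 7*(6 - J) = -21 + (42 - 7*J) = 21 - 7*J)
-127*(a + G(-5)*(6*(-5))) + (39 - 76) = -127*(-12 + (21 - 7*(-5))*(6*(-5))) + (39 - 76) = -127*(-12 + (21 + 35)*(-30)) - 37 = -127*(-12 + 56*(-30)) - 37 = -127*(-12 - 1680) - 37 = -127*(-1692) - 37 = 214884 - 37 = 214847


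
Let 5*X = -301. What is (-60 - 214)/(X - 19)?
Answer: 685/198 ≈ 3.4596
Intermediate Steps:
X = -301/5 (X = (1/5)*(-301) = -301/5 ≈ -60.200)
(-60 - 214)/(X - 19) = (-60 - 214)/(-301/5 - 19) = -274/(-396/5) = -274*(-5/396) = 685/198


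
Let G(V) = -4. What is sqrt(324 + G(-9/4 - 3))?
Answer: 8*sqrt(5) ≈ 17.889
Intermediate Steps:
sqrt(324 + G(-9/4 - 3)) = sqrt(324 - 4) = sqrt(320) = 8*sqrt(5)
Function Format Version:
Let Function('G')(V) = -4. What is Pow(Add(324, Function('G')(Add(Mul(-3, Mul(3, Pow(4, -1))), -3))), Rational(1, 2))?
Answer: Mul(8, Pow(5, Rational(1, 2))) ≈ 17.889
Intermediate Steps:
Pow(Add(324, Function('G')(Add(Mul(-3, Mul(3, Pow(4, -1))), -3))), Rational(1, 2)) = Pow(Add(324, -4), Rational(1, 2)) = Pow(320, Rational(1, 2)) = Mul(8, Pow(5, Rational(1, 2)))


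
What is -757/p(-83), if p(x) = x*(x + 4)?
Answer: -757/6557 ≈ -0.11545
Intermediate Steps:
p(x) = x*(4 + x)
-757/p(-83) = -757*(-1/(83*(4 - 83))) = -757/((-83*(-79))) = -757/6557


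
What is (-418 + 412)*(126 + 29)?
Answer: -930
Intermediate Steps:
(-418 + 412)*(126 + 29) = -6*155 = -930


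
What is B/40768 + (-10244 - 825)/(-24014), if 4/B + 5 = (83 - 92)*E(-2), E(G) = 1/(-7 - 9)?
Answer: 500593649/1086081178 ≈ 0.46092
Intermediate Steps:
E(G) = -1/16 (E(G) = 1/(-16) = -1/16)
B = -64/71 (B = 4/(-5 + (83 - 92)*(-1/16)) = 4/(-5 - 9*(-1/16)) = 4/(-5 + 9/16) = 4/(-71/16) = 4*(-16/71) = -64/71 ≈ -0.90141)
B/40768 + (-10244 - 825)/(-24014) = -64/71/40768 + (-10244 - 825)/(-24014) = -64/71*1/40768 - 11069*(-1/24014) = -1/45227 + 11069/24014 = 500593649/1086081178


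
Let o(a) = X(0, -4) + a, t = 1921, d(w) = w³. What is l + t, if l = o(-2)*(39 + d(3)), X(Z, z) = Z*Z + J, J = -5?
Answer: 1459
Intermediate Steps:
X(Z, z) = -5 + Z² (X(Z, z) = Z*Z - 5 = Z² - 5 = -5 + Z²)
o(a) = -5 + a (o(a) = (-5 + 0²) + a = (-5 + 0) + a = -5 + a)
l = -462 (l = (-5 - 2)*(39 + 3³) = -7*(39 + 27) = -7*66 = -462)
l + t = -462 + 1921 = 1459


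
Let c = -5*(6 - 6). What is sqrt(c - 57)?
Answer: I*sqrt(57) ≈ 7.5498*I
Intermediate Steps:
c = 0 (c = -5*0 = 0)
sqrt(c - 57) = sqrt(0 - 57) = sqrt(-57) = I*sqrt(57)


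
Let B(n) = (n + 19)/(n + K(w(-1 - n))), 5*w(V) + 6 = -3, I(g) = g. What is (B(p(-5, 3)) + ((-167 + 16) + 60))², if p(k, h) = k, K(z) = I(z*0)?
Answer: 219961/25 ≈ 8798.4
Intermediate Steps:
w(V) = -9/5 (w(V) = -6/5 + (⅕)*(-3) = -6/5 - ⅗ = -9/5)
K(z) = 0 (K(z) = z*0 = 0)
B(n) = (19 + n)/n (B(n) = (n + 19)/(n + 0) = (19 + n)/n)
(B(p(-5, 3)) + ((-167 + 16) + 60))² = ((19 - 5)/(-5) + ((-167 + 16) + 60))² = (-⅕*14 + (-151 + 60))² = (-14/5 - 91)² = (-469/5)² = 219961/25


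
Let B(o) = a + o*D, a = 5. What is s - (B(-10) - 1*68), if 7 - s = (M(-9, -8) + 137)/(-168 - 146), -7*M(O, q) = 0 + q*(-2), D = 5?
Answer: 264703/2198 ≈ 120.43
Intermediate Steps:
B(o) = 5 + 5*o (B(o) = 5 + o*5 = 5 + 5*o)
M(O, q) = 2*q/7 (M(O, q) = -(0 + q*(-2))/7 = -(0 - 2*q)/7 = -(-2)*q/7 = 2*q/7)
s = 16329/2198 (s = 7 - ((2/7)*(-8) + 137)/(-168 - 146) = 7 - (-16/7 + 137)/(-314) = 7 - 943*(-1)/(7*314) = 7 - 1*(-943/2198) = 7 + 943/2198 = 16329/2198 ≈ 7.4290)
s - (B(-10) - 1*68) = 16329/2198 - ((5 + 5*(-10)) - 1*68) = 16329/2198 - ((5 - 50) - 68) = 16329/2198 - (-45 - 68) = 16329/2198 - 1*(-113) = 16329/2198 + 113 = 264703/2198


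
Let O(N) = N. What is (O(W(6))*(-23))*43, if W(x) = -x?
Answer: 5934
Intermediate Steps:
(O(W(6))*(-23))*43 = (-1*6*(-23))*43 = -6*(-23)*43 = 138*43 = 5934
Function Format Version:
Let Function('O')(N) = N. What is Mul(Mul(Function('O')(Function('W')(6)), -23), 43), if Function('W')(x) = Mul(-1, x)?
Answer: 5934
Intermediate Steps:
Mul(Mul(Function('O')(Function('W')(6)), -23), 43) = Mul(Mul(Mul(-1, 6), -23), 43) = Mul(Mul(-6, -23), 43) = Mul(138, 43) = 5934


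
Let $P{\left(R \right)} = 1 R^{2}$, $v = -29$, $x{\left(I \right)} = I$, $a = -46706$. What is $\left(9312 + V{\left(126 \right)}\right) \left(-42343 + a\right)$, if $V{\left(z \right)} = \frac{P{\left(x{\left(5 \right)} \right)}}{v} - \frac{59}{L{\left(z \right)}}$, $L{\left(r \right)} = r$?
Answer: $- \frac{1009850893721}{1218} \approx -8.2911 \cdot 10^{8}$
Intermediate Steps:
$P{\left(R \right)} = R^{2}$
$V{\left(z \right)} = - \frac{25}{29} - \frac{59}{z}$ ($V{\left(z \right)} = \frac{5^{2}}{-29} - \frac{59}{z} = 25 \left(- \frac{1}{29}\right) - \frac{59}{z} = - \frac{25}{29} - \frac{59}{z}$)
$\left(9312 + V{\left(126 \right)}\right) \left(-42343 + a\right) = \left(9312 - \left(\frac{25}{29} + \frac{59}{126}\right)\right) \left(-42343 - 46706\right) = \left(9312 - \frac{4861}{3654}\right) \left(-89049\right) = \frac{34021187}{3654} \left(-89049\right) = - \frac{1009850893721}{1218}$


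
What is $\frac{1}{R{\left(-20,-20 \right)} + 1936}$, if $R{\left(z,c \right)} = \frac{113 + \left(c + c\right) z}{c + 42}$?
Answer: $\frac{2}{3955} \approx 0.00050569$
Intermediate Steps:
$R{\left(z,c \right)} = \frac{113 + 2 c z}{42 + c}$
$\frac{1}{R{\left(-20,-20 \right)} + 1936} = \frac{1}{\frac{113 + 2 \left(-20\right) \left(-20\right)}{42 - 20} + 1936} = \frac{1}{\frac{113 + 800}{22} + 1936} = \frac{1}{\frac{1}{22} \cdot 913 + 1936} = \frac{1}{\frac{83}{2} + 1936} = \frac{1}{\frac{3955}{2}} = \frac{2}{3955}$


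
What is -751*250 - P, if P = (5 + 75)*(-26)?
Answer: -185670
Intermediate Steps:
P = -2080 (P = 80*(-26) = -2080)
-751*250 - P = -751*250 - 1*(-2080) = -187750 + 2080 = -185670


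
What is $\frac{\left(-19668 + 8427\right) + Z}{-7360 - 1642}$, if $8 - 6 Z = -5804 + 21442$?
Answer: $\frac{989}{643} \approx 1.5381$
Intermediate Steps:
$Z = -2605$ ($Z = \frac{4}{3} - \frac{-5804 + 21442}{6} = \frac{4}{3} - \frac{7819}{3} = -2605$)
$\frac{\left(-19668 + 8427\right) + Z}{-7360 - 1642} = \frac{\left(-19668 + 8427\right) - 2605}{-7360 - 1642} = \frac{-11241 - 2605}{-9002} = \left(-13846\right) \left(- \frac{1}{9002}\right) = \frac{989}{643}$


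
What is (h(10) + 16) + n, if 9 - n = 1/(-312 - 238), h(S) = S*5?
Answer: 41251/550 ≈ 75.002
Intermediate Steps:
h(S) = 5*S
n = 4951/550 (n = 9 - 1/(-312 - 238) = 9 - 1/(-550) = 9 - 1*(-1/550) = 9 + 1/550 = 4951/550 ≈ 9.0018)
(h(10) + 16) + n = (5*10 + 16) + 4951/550 = (50 + 16) + 4951/550 = 66 + 4951/550 = 41251/550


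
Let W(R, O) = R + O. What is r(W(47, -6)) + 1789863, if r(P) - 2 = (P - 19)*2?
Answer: 1789909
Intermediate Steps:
W(R, O) = O + R
r(P) = -36 + 2*P (r(P) = 2 + (P - 19)*2 = 2 + (-19 + P)*2 = 2 + (-38 + 2*P) = -36 + 2*P)
r(W(47, -6)) + 1789863 = (-36 + 2*(-6 + 47)) + 1789863 = (-36 + 2*41) + 1789863 = (-36 + 82) + 1789863 = 46 + 1789863 = 1789909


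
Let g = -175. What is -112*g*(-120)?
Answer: -2352000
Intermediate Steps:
-112*g*(-120) = -112*(-175)*(-120) = 19600*(-120) = -2352000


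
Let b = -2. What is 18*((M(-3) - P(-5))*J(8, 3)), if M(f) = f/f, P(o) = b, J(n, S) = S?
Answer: 162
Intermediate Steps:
P(o) = -2
M(f) = 1
18*((M(-3) - P(-5))*J(8, 3)) = 18*((1 - 1*(-2))*3) = 18*((1 + 2)*3) = 18*(3*3) = 18*9 = 162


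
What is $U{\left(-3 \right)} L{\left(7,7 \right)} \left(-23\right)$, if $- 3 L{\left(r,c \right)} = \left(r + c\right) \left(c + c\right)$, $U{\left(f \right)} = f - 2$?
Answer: $- \frac{22540}{3} \approx -7513.3$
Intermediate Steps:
$U{\left(f \right)} = -2 + f$
$L{\left(r,c \right)} = - \frac{2 c \left(c + r\right)}{3}$ ($L{\left(r,c \right)} = - \frac{\left(r + c\right) \left(c + c\right)}{3} = - \frac{\left(c + r\right) 2 c}{3} = - \frac{2 c \left(c + r\right)}{3}$)
$U{\left(-3 \right)} L{\left(7,7 \right)} \left(-23\right) = \left(-2 - 3\right) \left(\left(- \frac{2}{3}\right) 7 \left(7 + 7\right)\right) \left(-23\right) = - 5 \left(\left(- \frac{2}{3}\right) 7 \cdot 14\right) \left(-23\right) = \left(-5\right) \left(- \frac{196}{3}\right) \left(-23\right) = \frac{980}{3} \left(-23\right) = - \frac{22540}{3}$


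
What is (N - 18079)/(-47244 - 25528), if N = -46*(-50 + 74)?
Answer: 19183/72772 ≈ 0.26360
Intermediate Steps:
N = -1104 (N = -46*24 = -1104)
(N - 18079)/(-47244 - 25528) = (-1104 - 18079)/(-47244 - 25528) = -19183/(-72772) = -19183*(-1/72772) = 19183/72772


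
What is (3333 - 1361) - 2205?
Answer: -233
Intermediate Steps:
(3333 - 1361) - 2205 = 1972 - 2205 = -233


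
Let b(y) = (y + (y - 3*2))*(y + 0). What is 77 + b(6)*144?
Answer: 5261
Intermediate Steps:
b(y) = y*(-6 + 2*y) (b(y) = (y + (y - 6))*y = (y + (-6 + y))*y = (-6 + 2*y)*y = y*(-6 + 2*y))
77 + b(6)*144 = 77 + (2*6*(-3 + 6))*144 = 77 + (2*6*3)*144 = 77 + 36*144 = 77 + 5184 = 5261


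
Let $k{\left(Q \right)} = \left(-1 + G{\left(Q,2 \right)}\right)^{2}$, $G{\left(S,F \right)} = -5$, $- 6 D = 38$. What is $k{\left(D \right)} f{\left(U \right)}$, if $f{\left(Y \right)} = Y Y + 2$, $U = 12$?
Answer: $5256$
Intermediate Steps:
$D = - \frac{19}{3}$ ($D = \left(- \frac{1}{6}\right) 38 = - \frac{19}{3} \approx -6.3333$)
$f{\left(Y \right)} = 2 + Y^{2}$ ($f{\left(Y \right)} = Y^{2} + 2 = 2 + Y^{2}$)
$k{\left(Q \right)} = 36$ ($k{\left(Q \right)} = \left(-1 - 5\right)^{2} = \left(-6\right)^{2} = 36$)
$k{\left(D \right)} f{\left(U \right)} = 36 \left(2 + 12^{2}\right) = 36 \left(2 + 144\right) = 36 \cdot 146 = 5256$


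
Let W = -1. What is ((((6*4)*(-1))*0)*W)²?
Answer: 0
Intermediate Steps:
((((6*4)*(-1))*0)*W)² = ((((6*4)*(-1))*0)*(-1))² = (((24*(-1))*0)*(-1))² = (-24*0*(-1))² = (0*(-1))² = 0² = 0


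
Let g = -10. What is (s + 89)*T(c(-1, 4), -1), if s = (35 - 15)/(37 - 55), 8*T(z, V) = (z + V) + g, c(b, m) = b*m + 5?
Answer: -3955/36 ≈ -109.86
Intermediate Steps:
c(b, m) = 5 + b*m
T(z, V) = -5/4 + V/8 + z/8 (T(z, V) = ((z + V) - 10)/8 = ((V + z) - 10)/8 = (-10 + V + z)/8 = -5/4 + V/8 + z/8)
s = -10/9 (s = 20/(-18) = 20*(-1/18) = -10/9 ≈ -1.1111)
(s + 89)*T(c(-1, 4), -1) = (-10/9 + 89)*(-5/4 + (1/8)*(-1) + (5 - 1*4)/8) = 791*(-5/4 - 1/8 + (5 - 4)/8)/9 = 791*(-5/4 - 1/8 + (1/8)*1)/9 = 791*(-5/4 - 1/8 + 1/8)/9 = (791/9)*(-5/4) = -3955/36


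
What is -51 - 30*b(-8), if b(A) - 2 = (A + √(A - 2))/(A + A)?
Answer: -126 + 15*I*√10/8 ≈ -126.0 + 5.9293*I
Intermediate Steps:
b(A) = 2 + (A + √(-2 + A))/(2*A) (b(A) = 2 + (A + √(A - 2))/(A + A) = 2 + (A + √(-2 + A))/((2*A)) = 2 + (A + √(-2 + A))*(1/(2*A)) = 2 + (A + √(-2 + A))/(2*A))
-51 - 30*b(-8) = -51 - 15*(√(-2 - 8) + 5*(-8))/(-8) = -51 - 15*(-1)*(√(-10) - 40)/8 = -51 - 15*(-1)*(I*√10 - 40)/8 = -51 - 15*(-1)*(-40 + I*√10)/8 = -51 - 30*(5/2 - I*√10/16) = -51 + (-75 + 15*I*√10/8) = -126 + 15*I*√10/8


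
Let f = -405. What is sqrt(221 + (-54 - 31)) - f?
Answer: 405 + 2*sqrt(34) ≈ 416.66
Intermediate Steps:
sqrt(221 + (-54 - 31)) - f = sqrt(221 + (-54 - 31)) - 1*(-405) = sqrt(221 - 85) + 405 = sqrt(136) + 405 = 2*sqrt(34) + 405 = 405 + 2*sqrt(34)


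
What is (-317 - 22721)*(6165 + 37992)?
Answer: -1017288966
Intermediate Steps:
(-317 - 22721)*(6165 + 37992) = -23038*44157 = -1017288966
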